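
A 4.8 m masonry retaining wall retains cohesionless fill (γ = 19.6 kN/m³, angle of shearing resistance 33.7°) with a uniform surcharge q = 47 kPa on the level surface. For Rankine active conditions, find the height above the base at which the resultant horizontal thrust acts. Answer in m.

K_a = 0.2863.
Triangular part P₁ = ½K_aγH² = 64.64 at H/3 = 1.600 m; rectangular part P₂ = K_a q H = 64.59 at H/2 = 2.400 m.
ȳ = (P₁·1.600 + P₂·2.400)/(P₁+P₂) = 2.000 m.

2.00 m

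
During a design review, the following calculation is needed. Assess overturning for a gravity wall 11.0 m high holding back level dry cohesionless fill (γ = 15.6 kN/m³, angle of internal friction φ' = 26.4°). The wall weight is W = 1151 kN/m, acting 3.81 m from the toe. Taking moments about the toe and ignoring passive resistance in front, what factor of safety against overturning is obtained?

K_a = tan²(45° − 26.4°/2) = 0.3844.
P_a = ½K_aγH² = 0.5×0.3844×15.6×11.0² = 362.8 kN/m, acting at H/3 = 3.667 m above the base.
Overturning moment M_o = P_a × H/3 = 362.8 × 3.667 = 1330.
Resisting moment M_r = W × 3.81 = 1151 × 3.81 = 4385.
FS_overturning = M_r/M_o = 4385/1330 = 3.296.

3.30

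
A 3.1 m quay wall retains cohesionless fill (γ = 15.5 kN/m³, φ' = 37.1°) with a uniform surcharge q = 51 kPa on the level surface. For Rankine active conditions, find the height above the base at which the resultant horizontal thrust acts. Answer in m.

1.38 m

K_a = 0.2475.
Triangular part P₁ = ½K_aγH² = 18.43 at H/3 = 1.033 m; rectangular part P₂ = K_a q H = 39.13 at H/2 = 1.550 m.
ȳ = (P₁·1.033 + P₂·1.550)/(P₁+P₂) = 1.385 m.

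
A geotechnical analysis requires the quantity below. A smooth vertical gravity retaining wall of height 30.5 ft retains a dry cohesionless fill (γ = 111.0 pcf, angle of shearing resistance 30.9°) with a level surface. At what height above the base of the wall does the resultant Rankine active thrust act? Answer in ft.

K_a = 0.3214.
The pressure distribution is triangular, so the resultant acts at H/3 above the base = 30.5/3 = 10.17 ft.

10.2 ft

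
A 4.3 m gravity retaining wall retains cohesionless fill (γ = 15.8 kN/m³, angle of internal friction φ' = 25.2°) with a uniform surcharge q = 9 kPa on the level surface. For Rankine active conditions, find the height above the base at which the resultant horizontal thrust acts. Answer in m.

K_a = 0.4027.
Triangular part P₁ = ½K_aγH² = 58.83 at H/3 = 1.433 m; rectangular part P₂ = K_a q H = 15.59 at H/2 = 2.150 m.
ȳ = (P₁·1.433 + P₂·2.150)/(P₁+P₂) = 1.583 m.

1.58 m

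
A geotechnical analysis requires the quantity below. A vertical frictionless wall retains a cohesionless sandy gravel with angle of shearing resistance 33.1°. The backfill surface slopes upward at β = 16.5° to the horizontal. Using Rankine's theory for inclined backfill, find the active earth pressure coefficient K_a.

0.331

K_a = cos β · (cos β − √(cos²β − cos²φ)) / (cos β + √(cos²β − cos²φ)).
cos β = 0.9588, cos φ = 0.8377, √(cos²β − cos²φ) = 0.4664.
K_a = 0.9588 × (0.9588 − 0.4664)/(0.9588 + 0.4664) = 0.3312.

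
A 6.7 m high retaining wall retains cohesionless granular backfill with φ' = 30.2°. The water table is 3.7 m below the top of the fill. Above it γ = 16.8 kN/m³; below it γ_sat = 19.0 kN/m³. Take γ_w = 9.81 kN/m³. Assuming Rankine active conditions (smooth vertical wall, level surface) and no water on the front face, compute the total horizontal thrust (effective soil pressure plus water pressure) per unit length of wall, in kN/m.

K_a = tan²(45° − φ/2) = 0.3307.
γ' = 19.0 − 9.81 = 9.190 kN/m³. Depth below WT = 3.0 m.
σ'_h at WT = K_a γ d_w = 20.55 kPa; at base = 20.55 + K_a γ' × 3.0 = 29.67 kPa.
P₁ (0–3.7 m) = ½×20.55×3.7 = 38.02. P₂ (3.7–6.7 m) = ½(20.55+29.67)×3.0 = 75.33.
P_w = ½ γ_w h₂² = 0.5×9.81×3.0² = 44.14. Total = 38.02+75.33+44.14 = 157.5 kN/m.

158 kN/m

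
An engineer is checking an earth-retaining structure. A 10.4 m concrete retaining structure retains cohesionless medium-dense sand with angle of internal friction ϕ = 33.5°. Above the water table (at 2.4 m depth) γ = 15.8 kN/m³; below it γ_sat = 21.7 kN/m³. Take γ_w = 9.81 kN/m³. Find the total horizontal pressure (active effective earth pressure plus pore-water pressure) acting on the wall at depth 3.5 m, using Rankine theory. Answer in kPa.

25.5 kPa

K_a = (1 − sin φ)/(1 + sin φ) = 0.2887.
γ' = 21.7 − 9.81 = 11.89 kN/m³.
Effective vertical stress at 3.5 m: σ'_v = 15.8×2.4 + 11.89×1.10 = 51.00 kPa.
σ'_h = K_a σ'_v = 0.2887 × 51.00 = 14.72 kPa; u = γ_w × 1.10 = 10.79 kPa.
Total σ_h = 14.72 + 10.79 = 25.52 kPa.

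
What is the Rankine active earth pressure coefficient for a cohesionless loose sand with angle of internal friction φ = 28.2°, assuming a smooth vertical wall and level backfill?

0.358

K_a = tan²(45° − φ/2) = tan²(30.90°) = 0.3582.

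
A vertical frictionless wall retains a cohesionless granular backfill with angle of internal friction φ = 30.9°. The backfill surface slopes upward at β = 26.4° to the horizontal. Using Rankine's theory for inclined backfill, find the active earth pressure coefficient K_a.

K_a = cos β · (cos β − √(cos²β − cos²φ)) / (cos β + √(cos²β − cos²φ)).
cos β = 0.8957, cos φ = 0.8581, √(cos²β − cos²φ) = 0.2570.
K_a = 0.8957 × (0.8957 − 0.2570)/(0.8957 + 0.2570) = 0.4964.

0.496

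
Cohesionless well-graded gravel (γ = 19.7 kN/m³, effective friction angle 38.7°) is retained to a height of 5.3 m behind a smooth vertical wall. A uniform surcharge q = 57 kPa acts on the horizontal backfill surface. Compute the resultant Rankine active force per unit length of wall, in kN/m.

K_a = tan²(45° − φ/2) = 0.2306.
Soil triangle: ½ K_a γ H² = 0.5×0.2306×19.7×5.3² = 63.80 kN/m.
Surcharge rectangle: K_a q H = 0.2306×57×5.3 = 69.66 kN/m.
Total = 63.80 + 69.66 = 133.5 kN/m.

133 kN/m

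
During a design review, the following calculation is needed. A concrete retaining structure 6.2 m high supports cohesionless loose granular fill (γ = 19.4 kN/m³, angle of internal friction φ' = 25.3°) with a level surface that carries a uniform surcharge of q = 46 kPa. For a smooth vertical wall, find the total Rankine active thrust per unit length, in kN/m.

264 kN/m

K_a = tan²(45° − φ/2) = 0.4012.
Soil triangle: ½ K_a γ H² = 0.5×0.4012×19.4×6.2² = 149.6 kN/m.
Surcharge rectangle: K_a q H = 0.4012×46×6.2 = 114.4 kN/m.
Total = 149.6 + 114.4 = 264.0 kN/m.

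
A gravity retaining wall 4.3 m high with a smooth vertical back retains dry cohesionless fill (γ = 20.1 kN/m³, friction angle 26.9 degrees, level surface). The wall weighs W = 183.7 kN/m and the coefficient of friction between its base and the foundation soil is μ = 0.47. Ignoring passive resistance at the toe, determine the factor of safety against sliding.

1.23

K_a = tan²(45° − 26.9°/2) = 0.3770.
P_a = ½K_aγH² = 0.5×0.3770×20.1×4.3² = 70.06 kN/m, acting at H/3 = 1.433 m above the base.
FS_sliding = μW / P_a = 0.47×183.7 / 70.06 = 1.232.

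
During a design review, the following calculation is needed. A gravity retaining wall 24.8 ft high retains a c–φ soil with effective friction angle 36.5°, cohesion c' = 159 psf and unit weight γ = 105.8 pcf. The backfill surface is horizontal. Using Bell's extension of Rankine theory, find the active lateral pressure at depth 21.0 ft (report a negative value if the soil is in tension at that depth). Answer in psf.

K_a = (1 − sin φ)/(1 + sin φ) = 0.2541.
σ_a = K_a γ z − 2c√K_a = 0.2541×105.8×21.0 − 2×159×0.5040 = 404.2 psf.

404 psf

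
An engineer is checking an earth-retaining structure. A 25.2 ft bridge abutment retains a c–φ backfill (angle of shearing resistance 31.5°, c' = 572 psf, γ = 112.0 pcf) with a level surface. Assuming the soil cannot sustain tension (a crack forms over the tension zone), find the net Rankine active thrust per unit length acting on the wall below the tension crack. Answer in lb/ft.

K_a = 0.3136; √K_a = 0.5600.
Tension-crack depth z_c = 2c/(γ√K_a) = 2×572/(112.0×0.5600) = 18.24 ft.
σ_a at base = K_a γ H − 2c√K_a = 0.3136×112.0×25.2 − 2×572×0.5600 = 244.5 psf.
P_a = ½ × 244.5 × (H − z_c) = 0.5×244.5×6.961 = 851.1 lb/ft.

851 lb/ft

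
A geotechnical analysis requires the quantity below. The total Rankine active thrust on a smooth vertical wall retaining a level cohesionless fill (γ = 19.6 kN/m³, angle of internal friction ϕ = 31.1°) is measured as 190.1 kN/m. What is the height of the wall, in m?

K_a = 0.3188. P_a = ½ K_a γ H² ⇒ H = √(2P_a/(K_a γ)).
H = √(2×190.1/(0.3188×19.6)) = 7.800 m.

7.80 m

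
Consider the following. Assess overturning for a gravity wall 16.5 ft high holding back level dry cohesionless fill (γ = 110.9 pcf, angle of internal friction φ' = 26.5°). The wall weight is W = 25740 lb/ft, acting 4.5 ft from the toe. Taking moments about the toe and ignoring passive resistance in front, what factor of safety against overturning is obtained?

3.64

K_a = tan²(45° − 26.5°/2) = 0.3829.
P_a = ½K_aγH² = 0.5×0.3829×110.9×16.5² = 5781 lb/ft, acting at H/3 = 5.500 ft above the base.
Overturning moment M_o = P_a × H/3 = 5781 × 5.500 = 31800.
Resisting moment M_r = W × 4.5 = 25740 × 4.5 = 115800.
FS_overturning = M_r/M_o = 115800/31800 = 3.643.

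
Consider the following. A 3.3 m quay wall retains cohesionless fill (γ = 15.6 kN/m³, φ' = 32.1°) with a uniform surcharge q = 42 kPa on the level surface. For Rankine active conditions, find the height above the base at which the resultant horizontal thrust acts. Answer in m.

1.44 m

K_a = 0.3060.
Triangular part P₁ = ½K_aγH² = 25.99 at H/3 = 1.100 m; rectangular part P₂ = K_a q H = 42.41 at H/2 = 1.650 m.
ȳ = (P₁·1.100 + P₂·1.650)/(P₁+P₂) = 1.441 m.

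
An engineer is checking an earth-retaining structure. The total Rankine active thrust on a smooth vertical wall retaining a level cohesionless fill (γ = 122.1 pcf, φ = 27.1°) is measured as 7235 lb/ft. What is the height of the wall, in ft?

K_a = 0.3741. P_a = ½ K_a γ H² ⇒ H = √(2P_a/(K_a γ)).
H = √(2×7235/(0.3741×122.1)) = 17.80 ft.

17.8 ft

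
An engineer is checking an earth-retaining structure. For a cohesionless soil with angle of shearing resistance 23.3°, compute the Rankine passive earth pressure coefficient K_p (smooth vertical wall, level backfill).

2.31

K_p = (1 + sin φ)/(1 − sin φ) = tan²(45° + 23.3°/2) = 2.309.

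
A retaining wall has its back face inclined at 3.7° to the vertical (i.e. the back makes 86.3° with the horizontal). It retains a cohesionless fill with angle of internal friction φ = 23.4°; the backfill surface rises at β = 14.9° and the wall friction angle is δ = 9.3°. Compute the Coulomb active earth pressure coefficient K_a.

K_a = sin²(α+φ) / [sin²α · sin(α−δ) · (1 + √{sin(φ+δ)sin(φ−β) / (sin(α−δ)sin(α+β))})²].
With α = 86.3°, φ = 23.4°, δ = 9.3°, β = 14.9°: K_a = 0.5498.

0.550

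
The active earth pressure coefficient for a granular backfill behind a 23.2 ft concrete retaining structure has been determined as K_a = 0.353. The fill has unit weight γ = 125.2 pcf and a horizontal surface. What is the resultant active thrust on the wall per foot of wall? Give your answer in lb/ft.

P = ½ K_a γ H² = 0.5 × 0.353 × 125.2 × 23.2² = 11890 lb/ft.

11900 lb/ft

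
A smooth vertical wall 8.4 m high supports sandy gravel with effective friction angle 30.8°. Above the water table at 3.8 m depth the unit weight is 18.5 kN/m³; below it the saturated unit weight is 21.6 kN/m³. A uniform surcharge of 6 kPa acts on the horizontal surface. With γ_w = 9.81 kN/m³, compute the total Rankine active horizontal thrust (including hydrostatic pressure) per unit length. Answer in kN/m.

K_a = tan²(45° − φ/2) = 0.3227.
γ' = 21.6 − 9.81 = 11.79 kN/m³. h₂ = H − d_w = 4.6 m.
σ'_h: at surface K_a·q = 1.936; at WT K_a(q+γd_w) = 24.62; at base K_a(q+γd_w+γ'h₂) = 42.13 kPa.
P₁ = ½(1.936+24.62)×3.8 = 50.46; P₂ = ½(24.62+42.13)×4.6 = 153.5; P_w = ½γ_w h₂² = 103.8.
Total = 50.46+153.5+103.8 = 307.8 kN/m.

308 kN/m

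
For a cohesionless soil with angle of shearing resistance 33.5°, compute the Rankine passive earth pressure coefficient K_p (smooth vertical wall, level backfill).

K_p = (1 + sin φ)/(1 − sin φ) = tan²(45° + 33.5°/2) = 3.464.

3.46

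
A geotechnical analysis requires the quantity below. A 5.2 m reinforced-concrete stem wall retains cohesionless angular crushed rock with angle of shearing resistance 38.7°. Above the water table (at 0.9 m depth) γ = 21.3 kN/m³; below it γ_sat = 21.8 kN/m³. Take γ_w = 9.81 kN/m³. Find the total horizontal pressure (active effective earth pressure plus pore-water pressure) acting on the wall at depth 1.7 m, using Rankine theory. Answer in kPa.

K_a = (1 − sin φ)/(1 + sin φ) = 0.2306.
γ' = 21.8 − 9.81 = 11.99 kN/m³.
Effective vertical stress at 1.7 m: σ'_v = 21.3×0.9 + 11.99×0.800 = 28.76 kPa.
σ'_h = K_a σ'_v = 0.2306 × 28.76 = 6.632 kPa; u = γ_w × 0.800 = 7.848 kPa.
Total σ_h = 6.632 + 7.848 = 14.48 kPa.

14.5 kPa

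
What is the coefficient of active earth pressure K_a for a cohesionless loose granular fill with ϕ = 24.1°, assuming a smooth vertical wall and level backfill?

0.420

K_a = tan²(45° − φ/2) = tan²(32.95°) = 0.4201.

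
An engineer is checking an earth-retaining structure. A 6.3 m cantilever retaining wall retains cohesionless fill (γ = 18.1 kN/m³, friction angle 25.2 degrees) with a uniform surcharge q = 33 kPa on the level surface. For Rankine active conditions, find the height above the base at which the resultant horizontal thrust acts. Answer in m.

K_a = 0.4027.
Triangular part P₁ = ½K_aγH² = 144.7 at H/3 = 2.100 m; rectangular part P₂ = K_a q H = 83.73 at H/2 = 3.150 m.
ȳ = (P₁·2.100 + P₂·3.150)/(P₁+P₂) = 2.485 m.

2.48 m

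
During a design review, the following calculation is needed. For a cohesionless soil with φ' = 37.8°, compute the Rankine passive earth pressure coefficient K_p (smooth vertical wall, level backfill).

K_p = (1 + sin φ)/(1 − sin φ) = tan²(45° + 37.8°/2) = 4.167.

4.17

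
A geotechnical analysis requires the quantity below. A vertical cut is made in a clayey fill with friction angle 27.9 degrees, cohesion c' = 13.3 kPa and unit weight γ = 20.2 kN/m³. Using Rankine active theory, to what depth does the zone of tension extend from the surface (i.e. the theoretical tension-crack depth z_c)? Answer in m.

K_a = tan²(45° − 27.9°/2) = 0.3625; √K_a = 0.6020.
The active pressure is zero where K_a γ z = 2c√K_a, so z_c = 2c/(γ√K_a) = 2×13.3/(20.2×0.6020) = 2.187 m.

2.19 m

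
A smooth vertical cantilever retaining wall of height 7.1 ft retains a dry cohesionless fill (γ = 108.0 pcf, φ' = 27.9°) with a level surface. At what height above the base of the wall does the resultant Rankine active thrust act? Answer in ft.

K_a = 0.3625.
The pressure distribution is triangular, so the resultant acts at H/3 above the base = 7.1/3 = 2.367 ft.

2.37 ft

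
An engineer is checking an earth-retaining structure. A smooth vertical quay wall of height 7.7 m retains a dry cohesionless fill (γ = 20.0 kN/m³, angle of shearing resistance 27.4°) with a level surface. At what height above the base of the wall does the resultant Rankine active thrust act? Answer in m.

K_a = 0.3697.
The pressure distribution is triangular, so the resultant acts at H/3 above the base = 7.7/3 = 2.567 m.

2.57 m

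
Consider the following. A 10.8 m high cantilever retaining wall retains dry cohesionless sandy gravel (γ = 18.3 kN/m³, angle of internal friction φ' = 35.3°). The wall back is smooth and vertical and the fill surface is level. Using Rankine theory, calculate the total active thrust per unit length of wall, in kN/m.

286 kN/m

K_a = tan²(45° − φ/2) = 0.2675.
P_a = ½ K_a γ H² = 0.5 × 0.2675 × 18.3 × 10.8² = 285.5 kN/m.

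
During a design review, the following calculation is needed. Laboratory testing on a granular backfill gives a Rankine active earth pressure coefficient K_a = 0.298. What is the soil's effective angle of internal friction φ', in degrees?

32.7°

K_a = tan²(45° − φ/2) ⇒ 45° − φ/2 = arctan(√0.298) = 28.63°.
φ = 2(45° − 28.63°) = 32.74°.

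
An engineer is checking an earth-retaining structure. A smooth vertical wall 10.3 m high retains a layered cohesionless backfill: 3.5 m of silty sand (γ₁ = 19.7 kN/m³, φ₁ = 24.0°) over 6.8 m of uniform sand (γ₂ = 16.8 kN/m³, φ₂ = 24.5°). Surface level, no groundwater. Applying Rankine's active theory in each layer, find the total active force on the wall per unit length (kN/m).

406 kN/m

K_a1 = tan²(45°−24.0°/2) = 0.4217; K_a2 = tan²(45°−24.5°/2) = 0.4137.
Layer 1: σ at base = K_a1 γ₁ h₁ = 29.08 kPa; P₁ = ½×29.08×3.5 = 50.89.
Layer 2: σ_v at top = γ₁h₁ = 68.95; σ_h top = K_a2×68.95 = 28.53; σ_h base = K_a2×(68.95+16.8×6.8) = 75.79.
P₂ = ½(28.53+75.79)×6.8 = 354.7. Total P_a = 50.89+354.7 = 405.6 kN/m.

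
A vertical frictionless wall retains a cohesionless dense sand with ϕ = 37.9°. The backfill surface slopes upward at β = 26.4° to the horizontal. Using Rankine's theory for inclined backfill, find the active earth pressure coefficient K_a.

0.320

K_a = cos β · (cos β − √(cos²β − cos²φ)) / (cos β + √(cos²β − cos²φ)).
cos β = 0.8957, cos φ = 0.7891, √(cos²β − cos²φ) = 0.4238.
K_a = 0.8957 × (0.8957 − 0.4238)/(0.8957 + 0.4238) = 0.3203.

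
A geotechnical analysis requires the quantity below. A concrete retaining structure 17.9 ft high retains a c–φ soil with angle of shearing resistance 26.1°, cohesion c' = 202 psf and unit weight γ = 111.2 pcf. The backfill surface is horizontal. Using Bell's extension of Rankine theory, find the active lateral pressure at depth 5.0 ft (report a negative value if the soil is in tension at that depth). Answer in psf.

-35.7 psf

K_a = (1 − sin φ)/(1 + sin φ) = 0.3889.
σ_a = K_a γ z − 2c√K_a = 0.3889×111.2×5.0 − 2×202×0.6237 = -35.70 psf.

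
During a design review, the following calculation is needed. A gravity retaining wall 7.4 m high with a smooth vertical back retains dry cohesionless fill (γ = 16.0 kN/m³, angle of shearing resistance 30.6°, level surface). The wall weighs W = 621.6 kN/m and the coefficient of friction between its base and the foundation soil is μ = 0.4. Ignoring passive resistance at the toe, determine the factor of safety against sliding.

1.74

K_a = tan²(45° − 30.6°/2) = 0.3253.
P_a = ½K_aγH² = 0.5×0.3253×16.0×7.4² = 142.5 kN/m, acting at H/3 = 2.467 m above the base.
FS_sliding = μW / P_a = 0.4×621.6 / 142.5 = 1.745.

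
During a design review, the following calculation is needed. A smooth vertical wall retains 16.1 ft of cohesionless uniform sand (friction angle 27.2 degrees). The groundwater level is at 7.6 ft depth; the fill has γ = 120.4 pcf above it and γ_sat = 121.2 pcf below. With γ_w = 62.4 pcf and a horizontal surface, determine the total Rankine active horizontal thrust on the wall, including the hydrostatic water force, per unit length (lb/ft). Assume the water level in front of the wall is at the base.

K_a = tan²(45° − φ/2) = 0.3726.
γ' = 121.2 − 62.4 = 58.80 pcf. Depth below WT = 8.5 ft.
σ'_h at WT = K_a γ d_w = 340.9 psf; at base = 340.9 + K_a γ' × 8.5 = 527.2 psf.
P₁ (0–7.6 ft) = ½×340.9×7.6 = 1296. P₂ (7.6–16.1 ft) = ½(340.9+527.2)×8.5 = 3689.
P_w = ½ γ_w h₂² = 0.5×62.4×8.5² = 2254. Total = 1296+3689+2254 = 7239 lb/ft.

7240 lb/ft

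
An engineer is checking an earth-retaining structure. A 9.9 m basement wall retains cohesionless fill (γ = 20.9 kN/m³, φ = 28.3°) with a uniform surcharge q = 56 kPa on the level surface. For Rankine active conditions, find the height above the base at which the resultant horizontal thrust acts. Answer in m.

K_a = 0.3568.
Triangular part P₁ = ½K_aγH² = 365.4 at H/3 = 3.300 m; rectangular part P₂ = K_a q H = 197.8 at H/2 = 4.950 m.
ȳ = (P₁·3.300 + P₂·4.950)/(P₁+P₂) = 3.879 m.

3.88 m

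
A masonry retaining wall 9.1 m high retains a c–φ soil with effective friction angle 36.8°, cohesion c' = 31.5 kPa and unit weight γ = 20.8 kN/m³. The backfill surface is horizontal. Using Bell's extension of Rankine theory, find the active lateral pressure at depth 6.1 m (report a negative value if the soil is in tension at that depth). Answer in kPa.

K_a = (1 − sin φ)/(1 + sin φ) = 0.2508.
σ_a = K_a γ z − 2c√K_a = 0.2508×20.8×6.1 − 2×31.5×0.5008 = 0.2688 kPa.

0.269 kPa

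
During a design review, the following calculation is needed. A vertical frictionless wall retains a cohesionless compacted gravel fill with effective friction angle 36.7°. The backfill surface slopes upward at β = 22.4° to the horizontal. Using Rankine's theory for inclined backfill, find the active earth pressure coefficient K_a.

K_a = cos β · (cos β − √(cos²β − cos²φ)) / (cos β + √(cos²β − cos²φ)).
cos β = 0.9245, cos φ = 0.8018, √(cos²β − cos²φ) = 0.4604.
K_a = 0.9245 × (0.9245 − 0.4604)/(0.9245 + 0.4604) = 0.3099.

0.310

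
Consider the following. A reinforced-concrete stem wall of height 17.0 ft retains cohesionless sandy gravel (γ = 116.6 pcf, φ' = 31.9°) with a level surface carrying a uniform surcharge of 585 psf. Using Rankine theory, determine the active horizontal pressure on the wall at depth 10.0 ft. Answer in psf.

K_a = (1 − sin φ)/(1 + sin φ) = 0.3085.
σ_v = γz + q = 116.6 × 10.0 + 585 = 1751 psf.
σ_h = K_a σ_v = 0.3085 × 1751 = 540.2 psf.

540 psf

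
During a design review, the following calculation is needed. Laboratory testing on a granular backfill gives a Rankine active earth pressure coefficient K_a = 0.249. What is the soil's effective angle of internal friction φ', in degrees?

37.0°

K_a = tan²(45° − φ/2) ⇒ 45° − φ/2 = arctan(√0.249) = 26.52°.
φ = 2(45° − 26.52°) = 36.96°.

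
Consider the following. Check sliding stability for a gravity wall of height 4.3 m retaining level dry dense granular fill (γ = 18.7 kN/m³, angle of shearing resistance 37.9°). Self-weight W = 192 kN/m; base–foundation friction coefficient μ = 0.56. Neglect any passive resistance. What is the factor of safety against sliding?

K_a = tan²(45° − 37.9°/2) = 0.2389.
P_a = ½K_aγH² = 0.5×0.2389×18.7×4.3² = 41.31 kN/m, acting at H/3 = 1.433 m above the base.
FS_sliding = μW / P_a = 0.56×192 / 41.31 = 2.603.

2.60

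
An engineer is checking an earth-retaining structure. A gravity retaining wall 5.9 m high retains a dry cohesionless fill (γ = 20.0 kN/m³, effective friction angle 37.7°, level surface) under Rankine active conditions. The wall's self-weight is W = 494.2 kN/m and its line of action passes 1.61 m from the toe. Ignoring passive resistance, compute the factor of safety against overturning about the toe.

K_a = tan²(45° − 37.7°/2) = 0.2411.
P_a = ½K_aγH² = 0.5×0.2411×20.0×5.9² = 83.91 kN/m, acting at H/3 = 1.967 m above the base.
Overturning moment M_o = P_a × H/3 = 83.91 × 1.967 = 165.0.
Resisting moment M_r = W × 1.61 = 494.2 × 1.61 = 795.7.
FS_overturning = M_r/M_o = 795.7/165.0 = 4.821.

4.82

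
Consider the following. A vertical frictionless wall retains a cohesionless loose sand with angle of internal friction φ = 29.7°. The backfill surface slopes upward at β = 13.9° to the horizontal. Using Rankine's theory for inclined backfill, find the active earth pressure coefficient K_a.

0.372

K_a = cos β · (cos β − √(cos²β − cos²φ)) / (cos β + √(cos²β − cos²φ)).
cos β = 0.9707, cos φ = 0.8686, √(cos²β − cos²φ) = 0.4333.
K_a = 0.9707 × (0.9707 − 0.4333)/(0.9707 + 0.4333) = 0.3715.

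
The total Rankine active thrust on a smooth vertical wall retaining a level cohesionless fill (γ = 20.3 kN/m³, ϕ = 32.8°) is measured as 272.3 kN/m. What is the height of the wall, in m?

9.50 m

K_a = 0.2973. P_a = ½ K_a γ H² ⇒ H = √(2P_a/(K_a γ)).
H = √(2×272.3/(0.2973×20.3)) = 9.500 m.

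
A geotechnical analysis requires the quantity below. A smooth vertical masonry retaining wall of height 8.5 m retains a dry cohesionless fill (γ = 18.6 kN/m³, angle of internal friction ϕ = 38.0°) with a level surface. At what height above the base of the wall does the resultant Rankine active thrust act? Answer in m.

K_a = 0.2379.
The pressure distribution is triangular, so the resultant acts at H/3 above the base = 8.5/3 = 2.833 m.

2.83 m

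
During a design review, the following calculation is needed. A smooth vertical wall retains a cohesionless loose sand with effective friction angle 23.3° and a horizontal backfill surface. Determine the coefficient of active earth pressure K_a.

0.433

K_a = tan²(45° − φ/2) = tan²(33.35°) = 0.4331.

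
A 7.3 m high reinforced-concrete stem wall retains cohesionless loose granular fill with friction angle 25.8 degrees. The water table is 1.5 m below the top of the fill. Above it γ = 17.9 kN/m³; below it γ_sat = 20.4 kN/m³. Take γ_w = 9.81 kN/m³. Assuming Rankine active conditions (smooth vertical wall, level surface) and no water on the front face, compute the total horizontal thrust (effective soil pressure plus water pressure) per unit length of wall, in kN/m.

K_a = tan²(45° − φ/2) = 0.3935.
γ' = 20.4 − 9.81 = 10.59 kN/m³. Depth below WT = 5.8 m.
σ'_h at WT = K_a γ d_w = 10.57 kPa; at base = 10.57 + K_a γ' × 5.8 = 34.74 kPa.
P₁ (0–1.5 m) = ½×10.57×1.5 = 7.924. P₂ (1.5–7.3 m) = ½(10.57+34.74)×5.8 = 131.4.
P_w = ½ γ_w h₂² = 0.5×9.81×5.8² = 165.0. Total = 7.924+131.4+165.0 = 304.3 kN/m.

304 kN/m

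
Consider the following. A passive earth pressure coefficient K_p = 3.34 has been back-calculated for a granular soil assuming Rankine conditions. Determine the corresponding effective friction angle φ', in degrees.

32.6°

K_p = (1+sin φ)/(1−sin φ) ⇒ sin φ = (K_p − 1)/(K_p + 1) = 0.5392.
φ = arcsin(0.5392) = 32.63°.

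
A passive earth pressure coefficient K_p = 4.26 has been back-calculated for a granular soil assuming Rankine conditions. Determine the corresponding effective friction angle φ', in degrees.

38.3°

K_p = (1+sin φ)/(1−sin φ) ⇒ sin φ = (K_p − 1)/(K_p + 1) = 0.6198.
φ = arcsin(0.6198) = 38.30°.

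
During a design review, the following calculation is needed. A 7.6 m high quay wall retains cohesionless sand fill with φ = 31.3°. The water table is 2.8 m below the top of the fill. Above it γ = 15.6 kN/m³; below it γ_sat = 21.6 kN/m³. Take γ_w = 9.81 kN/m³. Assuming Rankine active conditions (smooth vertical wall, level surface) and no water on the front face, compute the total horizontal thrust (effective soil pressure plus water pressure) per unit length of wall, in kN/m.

K_a = tan²(45° − φ/2) = 0.3162.
γ' = 21.6 − 9.81 = 11.79 kN/m³. Depth below WT = 4.8 m.
σ'_h at WT = K_a γ d_w = 13.81 kPa; at base = 13.81 + K_a γ' × 4.8 = 31.71 kPa.
P₁ (0–2.8 m) = ½×13.81×2.8 = 19.34. P₂ (2.8–7.6 m) = ½(13.81+31.71)×4.8 = 109.2.
P_w = ½ γ_w h₂² = 0.5×9.81×4.8² = 113.0. Total = 19.34+109.2+113.0 = 241.6 kN/m.

242 kN/m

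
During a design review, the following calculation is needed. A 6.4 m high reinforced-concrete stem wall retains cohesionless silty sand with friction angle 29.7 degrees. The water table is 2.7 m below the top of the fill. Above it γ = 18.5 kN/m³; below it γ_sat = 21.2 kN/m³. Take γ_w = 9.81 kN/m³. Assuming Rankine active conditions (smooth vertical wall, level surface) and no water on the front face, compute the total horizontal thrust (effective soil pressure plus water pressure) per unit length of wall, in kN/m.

K_a = tan²(45° − φ/2) = 0.3374.
γ' = 21.2 − 9.81 = 11.39 kN/m³. Depth below WT = 3.7 m.
σ'_h at WT = K_a γ d_w = 16.85 kPa; at base = 16.85 + K_a γ' × 3.7 = 31.07 kPa.
P₁ (0–2.7 m) = ½×16.85×2.7 = 22.75. P₂ (2.7–6.4 m) = ½(16.85+31.07)×3.7 = 88.66.
P_w = ½ γ_w h₂² = 0.5×9.81×3.7² = 67.15. Total = 22.75+88.66+67.15 = 178.6 kN/m.

179 kN/m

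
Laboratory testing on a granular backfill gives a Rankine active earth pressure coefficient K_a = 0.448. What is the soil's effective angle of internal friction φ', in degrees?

K_a = tan²(45° − φ/2) ⇒ 45° − φ/2 = arctan(√0.448) = 33.80°.
φ = 2(45° − 33.80°) = 22.41°.

22.4°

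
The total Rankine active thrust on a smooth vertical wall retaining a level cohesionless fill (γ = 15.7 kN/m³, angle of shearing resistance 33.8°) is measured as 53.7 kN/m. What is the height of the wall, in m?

4.90 m

K_a = 0.2851. P_a = ½ K_a γ H² ⇒ H = √(2P_a/(K_a γ)).
H = √(2×53.7/(0.2851×15.7)) = 4.898 m.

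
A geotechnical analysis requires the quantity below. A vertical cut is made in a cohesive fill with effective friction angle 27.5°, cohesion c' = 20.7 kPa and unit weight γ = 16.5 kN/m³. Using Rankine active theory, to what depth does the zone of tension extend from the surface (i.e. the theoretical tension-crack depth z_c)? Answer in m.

K_a = tan²(45° − 27.5°/2) = 0.3682; √K_a = 0.6068.
The active pressure is zero where K_a γ z = 2c√K_a, so z_c = 2c/(γ√K_a) = 2×20.7/(16.5×0.6068) = 4.135 m.

4.13 m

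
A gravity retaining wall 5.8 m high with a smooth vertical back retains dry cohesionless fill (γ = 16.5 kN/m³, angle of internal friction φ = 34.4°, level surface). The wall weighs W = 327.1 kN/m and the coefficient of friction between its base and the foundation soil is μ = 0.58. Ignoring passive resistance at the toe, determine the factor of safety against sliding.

2.46

K_a = tan²(45° − 34.4°/2) = 0.2780.
P_a = ½K_aγH² = 0.5×0.2780×16.5×5.8² = 77.15 kN/m, acting at H/3 = 1.933 m above the base.
FS_sliding = μW / P_a = 0.58×327.1 / 77.15 = 2.459.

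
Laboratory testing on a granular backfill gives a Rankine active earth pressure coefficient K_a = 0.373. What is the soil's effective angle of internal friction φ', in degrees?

27.2°

K_a = tan²(45° − φ/2) ⇒ 45° − φ/2 = arctan(√0.373) = 31.41°.
φ = 2(45° − 31.41°) = 27.17°.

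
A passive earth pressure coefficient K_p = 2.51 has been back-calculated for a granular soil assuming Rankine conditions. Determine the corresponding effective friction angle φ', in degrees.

K_p = (1+sin φ)/(1−sin φ) ⇒ sin φ = (K_p − 1)/(K_p + 1) = 0.4302.
φ = arcsin(0.4302) = 25.48°.

25.5°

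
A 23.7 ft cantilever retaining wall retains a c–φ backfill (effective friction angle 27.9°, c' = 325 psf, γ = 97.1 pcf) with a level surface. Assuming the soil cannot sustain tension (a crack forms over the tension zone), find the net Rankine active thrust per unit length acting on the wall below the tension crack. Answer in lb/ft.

K_a = 0.3625; √K_a = 0.6020.
Tension-crack depth z_c = 2c/(γ√K_a) = 2×325/(97.1×0.6020) = 11.12 ft.
σ_a at base = K_a γ H − 2c√K_a = 0.3625×97.1×23.7 − 2×325×0.6020 = 442.8 psf.
P_a = ½ × 442.8 × (H − z_c) = 0.5×442.8×12.58 = 2785 lb/ft.

2790 lb/ft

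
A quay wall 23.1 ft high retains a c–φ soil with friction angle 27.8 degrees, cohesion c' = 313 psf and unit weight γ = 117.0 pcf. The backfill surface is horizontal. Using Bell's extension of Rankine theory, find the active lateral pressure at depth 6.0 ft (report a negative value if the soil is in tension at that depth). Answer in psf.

-122 psf

K_a = (1 − sin φ)/(1 + sin φ) = 0.3639.
σ_a = K_a γ z − 2c√K_a = 0.3639×117.0×6.0 − 2×313×0.6032 = -122.2 psf.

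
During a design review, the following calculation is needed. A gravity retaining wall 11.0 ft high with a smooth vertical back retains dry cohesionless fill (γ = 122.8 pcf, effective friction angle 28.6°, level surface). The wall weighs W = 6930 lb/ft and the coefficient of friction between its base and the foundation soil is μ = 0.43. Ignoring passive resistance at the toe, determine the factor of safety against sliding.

K_a = tan²(45° − 28.6°/2) = 0.3525.
P_a = ½K_aγH² = 0.5×0.3525×122.8×11.0² = 2619 lb/ft, acting at H/3 = 3.667 ft above the base.
FS_sliding = μW / P_a = 0.43×6930 / 2619 = 1.138.

1.14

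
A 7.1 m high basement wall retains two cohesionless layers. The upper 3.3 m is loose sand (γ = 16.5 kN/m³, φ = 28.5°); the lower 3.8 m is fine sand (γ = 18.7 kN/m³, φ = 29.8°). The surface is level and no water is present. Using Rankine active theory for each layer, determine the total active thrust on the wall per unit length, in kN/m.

147 kN/m

K_a1 = tan²(45°−28.5°/2) = 0.3540; K_a2 = tan²(45°−29.8°/2) = 0.3360.
Layer 1: σ at base = K_a1 γ₁ h₁ = 19.27 kPa; P₁ = ½×19.27×3.3 = 31.80.
Layer 2: σ_v at top = γ₁h₁ = 54.45; σ_h top = K_a2×54.45 = 18.30; σ_h base = K_a2×(54.45+18.7×3.8) = 42.17.
P₂ = ½(18.30+42.17)×3.8 = 114.9. Total P_a = 31.80+114.9 = 146.7 kN/m.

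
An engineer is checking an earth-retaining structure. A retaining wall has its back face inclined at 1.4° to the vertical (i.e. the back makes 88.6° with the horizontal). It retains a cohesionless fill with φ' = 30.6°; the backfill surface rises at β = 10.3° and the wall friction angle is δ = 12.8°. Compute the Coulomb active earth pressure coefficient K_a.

K_a = sin²(α+φ) / [sin²α · sin(α−δ) · (1 + √{sin(φ+δ)sin(φ−β) / (sin(α−δ)sin(α+β))})²].
With α = 88.6°, φ = 30.6°, δ = 12.8°, β = 10.3°: K_a = 0.3501.

0.350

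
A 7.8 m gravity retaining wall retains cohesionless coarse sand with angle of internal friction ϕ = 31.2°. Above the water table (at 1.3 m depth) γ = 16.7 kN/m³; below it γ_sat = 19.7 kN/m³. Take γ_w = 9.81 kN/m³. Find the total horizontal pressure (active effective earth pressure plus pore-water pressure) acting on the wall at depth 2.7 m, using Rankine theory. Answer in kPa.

25.0 kPa

K_a = (1 − sin φ)/(1 + sin φ) = 0.3175.
γ' = 19.7 − 9.81 = 9.890 kN/m³.
Effective vertical stress at 2.7 m: σ'_v = 16.7×1.3 + 9.890×1.40 = 35.56 kPa.
σ'_h = K_a σ'_v = 0.3175 × 35.56 = 11.29 kPa; u = γ_w × 1.40 = 13.73 kPa.
Total σ_h = 11.29 + 13.73 = 25.02 kPa.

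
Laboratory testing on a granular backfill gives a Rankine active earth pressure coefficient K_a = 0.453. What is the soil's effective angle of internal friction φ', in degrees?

22.1°

K_a = tan²(45° − φ/2) ⇒ 45° − φ/2 = arctan(√0.453) = 33.94°.
φ = 2(45° − 33.94°) = 22.11°.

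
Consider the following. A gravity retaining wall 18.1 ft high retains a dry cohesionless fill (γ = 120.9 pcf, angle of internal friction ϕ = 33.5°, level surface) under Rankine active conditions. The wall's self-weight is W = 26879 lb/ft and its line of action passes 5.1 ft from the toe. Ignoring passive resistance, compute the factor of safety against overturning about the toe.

K_a = tan²(45° − 33.5°/2) = 0.2887.
P_a = ½K_aγH² = 0.5×0.2887×120.9×18.1² = 5718 lb/ft, acting at H/3 = 6.033 ft above the base.
Overturning moment M_o = P_a × H/3 = 5718 × 6.033 = 34500.
Resisting moment M_r = W × 5.1 = 26879 × 5.1 = 137100.
FS_overturning = M_r/M_o = 137100/34500 = 3.974.

3.97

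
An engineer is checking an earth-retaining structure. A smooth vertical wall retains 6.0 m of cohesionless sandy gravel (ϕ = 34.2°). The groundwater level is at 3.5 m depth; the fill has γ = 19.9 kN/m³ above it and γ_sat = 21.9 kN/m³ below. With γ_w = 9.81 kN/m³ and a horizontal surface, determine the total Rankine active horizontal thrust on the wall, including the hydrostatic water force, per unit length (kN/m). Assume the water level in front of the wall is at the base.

K_a = tan²(45° − φ/2) = 0.2803.
γ' = 21.9 − 9.81 = 12.09 kN/m³. Depth below WT = 2.5 m.
σ'_h at WT = K_a γ d_w = 19.53 kPa; at base = 19.53 + K_a γ' × 2.5 = 28.00 kPa.
P₁ (0–3.5 m) = ½×19.53×3.5 = 34.17. P₂ (3.5–6.0 m) = ½(19.53+28.00)×2.5 = 59.41.
P_w = ½ γ_w h₂² = 0.5×9.81×2.5² = 30.66. Total = 34.17+59.41+30.66 = 124.2 kN/m.

124 kN/m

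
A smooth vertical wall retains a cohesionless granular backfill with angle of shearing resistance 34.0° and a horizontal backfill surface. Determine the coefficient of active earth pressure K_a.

0.283

K_a = tan²(45° − φ/2) = tan²(28.00°) = 0.2827.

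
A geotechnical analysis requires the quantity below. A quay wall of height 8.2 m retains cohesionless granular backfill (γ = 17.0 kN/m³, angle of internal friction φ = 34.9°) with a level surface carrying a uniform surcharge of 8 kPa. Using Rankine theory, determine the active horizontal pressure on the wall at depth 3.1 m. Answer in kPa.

16.5 kPa

K_a = (1 − sin φ)/(1 + sin φ) = 0.2721.
σ_v = γz + q = 17.0 × 3.1 + 8 = 60.70 kPa.
σ_h = K_a σ_v = 0.2721 × 60.70 = 16.52 kPa.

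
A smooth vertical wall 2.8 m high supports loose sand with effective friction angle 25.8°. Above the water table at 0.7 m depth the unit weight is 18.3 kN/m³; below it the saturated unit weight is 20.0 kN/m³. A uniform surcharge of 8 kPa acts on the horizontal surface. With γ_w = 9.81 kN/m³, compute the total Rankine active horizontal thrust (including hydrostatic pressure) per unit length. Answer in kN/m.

51.6 kN/m

K_a = tan²(45° − φ/2) = 0.3935.
γ' = 20.0 − 9.81 = 10.19 kN/m³. h₂ = H − d_w = 2.1 m.
σ'_h: at surface K_a·q = 3.148; at WT K_a(q+γd_w) = 8.189; at base K_a(q+γd_w+γ'h₂) = 16.61 kPa.
P₁ = ½(3.148+8.189)×0.7 = 3.968; P₂ = ½(8.189+16.61)×2.1 = 26.04; P_w = ½γ_w h₂² = 21.63.
Total = 3.968+26.04+21.63 = 51.64 kN/m.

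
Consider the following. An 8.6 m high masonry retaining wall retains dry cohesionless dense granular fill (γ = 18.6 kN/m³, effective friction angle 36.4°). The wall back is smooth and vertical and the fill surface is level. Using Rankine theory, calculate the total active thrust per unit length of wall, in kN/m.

176 kN/m

K_a = tan²(45° − φ/2) = 0.2552.
P_a = ½ K_a γ H² = 0.5 × 0.2552 × 18.6 × 8.6² = 175.5 kN/m.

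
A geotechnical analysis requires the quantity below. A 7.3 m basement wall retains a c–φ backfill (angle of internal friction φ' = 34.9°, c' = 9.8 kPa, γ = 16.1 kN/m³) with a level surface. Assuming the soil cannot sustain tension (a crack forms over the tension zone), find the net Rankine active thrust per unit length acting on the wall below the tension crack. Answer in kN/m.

K_a = 0.2721; √K_a = 0.5217.
Tension-crack depth z_c = 2c/(γ√K_a) = 2×9.8/(16.1×0.5217) = 2.334 m.
σ_a at base = K_a γ H − 2c√K_a = 0.2721×16.1×7.3 − 2×9.8×0.5217 = 21.76 kPa.
P_a = ½ × 21.76 × (H − z_c) = 0.5×21.76×4.966 = 54.04 kN/m.

54.0 kN/m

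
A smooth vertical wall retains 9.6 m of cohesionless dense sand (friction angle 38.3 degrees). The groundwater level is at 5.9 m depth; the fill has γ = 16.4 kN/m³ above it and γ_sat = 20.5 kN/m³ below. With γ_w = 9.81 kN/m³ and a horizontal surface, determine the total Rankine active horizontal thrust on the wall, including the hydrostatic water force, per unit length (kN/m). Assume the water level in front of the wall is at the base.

K_a = tan²(45° − φ/2) = 0.2347.
γ' = 20.5 − 9.81 = 10.69 kN/m³. Depth below WT = 3.7 m.
σ'_h at WT = K_a γ d_w = 22.71 kPa; at base = 22.71 + K_a γ' × 3.7 = 32.00 kPa.
P₁ (0–5.9 m) = ½×22.71×5.9 = 67.00. P₂ (5.9–9.6 m) = ½(22.71+32.00)×3.7 = 101.2.
P_w = ½ γ_w h₂² = 0.5×9.81×3.7² = 67.15. Total = 67.00+101.2+67.15 = 235.4 kN/m.

235 kN/m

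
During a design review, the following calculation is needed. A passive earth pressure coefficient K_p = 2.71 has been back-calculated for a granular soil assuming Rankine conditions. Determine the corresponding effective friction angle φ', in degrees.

K_p = (1+sin φ)/(1−sin φ) ⇒ sin φ = (K_p − 1)/(K_p + 1) = 0.4609.
φ = arcsin(0.4609) = 27.45°.

27.4°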